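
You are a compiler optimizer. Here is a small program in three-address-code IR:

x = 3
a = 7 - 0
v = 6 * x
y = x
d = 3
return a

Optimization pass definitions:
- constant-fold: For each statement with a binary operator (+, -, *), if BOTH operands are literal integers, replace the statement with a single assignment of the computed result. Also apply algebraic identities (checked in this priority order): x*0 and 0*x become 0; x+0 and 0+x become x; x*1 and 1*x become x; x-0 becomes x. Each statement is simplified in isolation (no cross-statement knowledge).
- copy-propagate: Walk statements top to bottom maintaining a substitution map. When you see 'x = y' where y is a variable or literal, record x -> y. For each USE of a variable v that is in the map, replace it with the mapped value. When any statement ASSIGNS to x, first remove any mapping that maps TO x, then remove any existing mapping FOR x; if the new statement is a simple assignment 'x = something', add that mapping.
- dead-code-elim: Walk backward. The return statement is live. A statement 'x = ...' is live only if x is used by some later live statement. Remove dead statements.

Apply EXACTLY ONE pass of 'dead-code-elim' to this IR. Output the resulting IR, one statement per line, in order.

Answer: a = 7 - 0
return a

Derivation:
Applying dead-code-elim statement-by-statement:
  [6] return a  -> KEEP (return); live=['a']
  [5] d = 3  -> DEAD (d not live)
  [4] y = x  -> DEAD (y not live)
  [3] v = 6 * x  -> DEAD (v not live)
  [2] a = 7 - 0  -> KEEP; live=[]
  [1] x = 3  -> DEAD (x not live)
Result (2 stmts):
  a = 7 - 0
  return a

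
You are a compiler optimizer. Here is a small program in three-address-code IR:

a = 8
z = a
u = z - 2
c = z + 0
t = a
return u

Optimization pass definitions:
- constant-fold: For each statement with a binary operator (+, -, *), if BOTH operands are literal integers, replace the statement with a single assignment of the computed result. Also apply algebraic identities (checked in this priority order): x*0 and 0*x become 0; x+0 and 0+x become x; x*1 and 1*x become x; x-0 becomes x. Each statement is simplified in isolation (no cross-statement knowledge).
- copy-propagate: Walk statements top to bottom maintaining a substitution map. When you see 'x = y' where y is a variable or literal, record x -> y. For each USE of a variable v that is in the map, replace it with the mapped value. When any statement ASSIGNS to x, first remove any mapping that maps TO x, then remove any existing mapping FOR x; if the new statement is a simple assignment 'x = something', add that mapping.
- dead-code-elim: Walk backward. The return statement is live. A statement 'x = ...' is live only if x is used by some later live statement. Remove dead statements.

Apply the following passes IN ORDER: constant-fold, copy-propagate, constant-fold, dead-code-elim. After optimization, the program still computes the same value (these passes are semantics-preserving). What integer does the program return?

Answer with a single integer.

Answer: 6

Derivation:
Initial IR:
  a = 8
  z = a
  u = z - 2
  c = z + 0
  t = a
  return u
After constant-fold (6 stmts):
  a = 8
  z = a
  u = z - 2
  c = z
  t = a
  return u
After copy-propagate (6 stmts):
  a = 8
  z = 8
  u = 8 - 2
  c = 8
  t = 8
  return u
After constant-fold (6 stmts):
  a = 8
  z = 8
  u = 6
  c = 8
  t = 8
  return u
After dead-code-elim (2 stmts):
  u = 6
  return u
Evaluate:
  a = 8  =>  a = 8
  z = a  =>  z = 8
  u = z - 2  =>  u = 6
  c = z + 0  =>  c = 8
  t = a  =>  t = 8
  return u = 6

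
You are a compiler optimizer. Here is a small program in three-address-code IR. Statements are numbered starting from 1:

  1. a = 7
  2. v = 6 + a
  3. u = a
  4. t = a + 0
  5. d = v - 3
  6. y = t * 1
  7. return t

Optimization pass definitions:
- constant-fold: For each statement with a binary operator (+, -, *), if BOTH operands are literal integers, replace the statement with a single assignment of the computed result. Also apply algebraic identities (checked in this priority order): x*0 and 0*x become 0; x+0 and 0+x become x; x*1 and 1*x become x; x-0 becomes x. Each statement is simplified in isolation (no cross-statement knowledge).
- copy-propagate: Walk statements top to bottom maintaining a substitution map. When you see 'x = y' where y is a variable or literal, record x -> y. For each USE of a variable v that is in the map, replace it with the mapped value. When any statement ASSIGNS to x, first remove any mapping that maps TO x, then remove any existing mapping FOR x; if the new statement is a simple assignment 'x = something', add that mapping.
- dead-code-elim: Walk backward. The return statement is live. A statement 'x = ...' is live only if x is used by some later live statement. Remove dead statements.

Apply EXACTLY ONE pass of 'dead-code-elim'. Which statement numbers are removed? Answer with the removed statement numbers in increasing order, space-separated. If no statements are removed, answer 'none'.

Backward liveness scan:
Stmt 1 'a = 7': KEEP (a is live); live-in = []
Stmt 2 'v = 6 + a': DEAD (v not in live set ['a'])
Stmt 3 'u = a': DEAD (u not in live set ['a'])
Stmt 4 't = a + 0': KEEP (t is live); live-in = ['a']
Stmt 5 'd = v - 3': DEAD (d not in live set ['t'])
Stmt 6 'y = t * 1': DEAD (y not in live set ['t'])
Stmt 7 'return t': KEEP (return); live-in = ['t']
Removed statement numbers: [2, 3, 5, 6]
Surviving IR:
  a = 7
  t = a + 0
  return t

Answer: 2 3 5 6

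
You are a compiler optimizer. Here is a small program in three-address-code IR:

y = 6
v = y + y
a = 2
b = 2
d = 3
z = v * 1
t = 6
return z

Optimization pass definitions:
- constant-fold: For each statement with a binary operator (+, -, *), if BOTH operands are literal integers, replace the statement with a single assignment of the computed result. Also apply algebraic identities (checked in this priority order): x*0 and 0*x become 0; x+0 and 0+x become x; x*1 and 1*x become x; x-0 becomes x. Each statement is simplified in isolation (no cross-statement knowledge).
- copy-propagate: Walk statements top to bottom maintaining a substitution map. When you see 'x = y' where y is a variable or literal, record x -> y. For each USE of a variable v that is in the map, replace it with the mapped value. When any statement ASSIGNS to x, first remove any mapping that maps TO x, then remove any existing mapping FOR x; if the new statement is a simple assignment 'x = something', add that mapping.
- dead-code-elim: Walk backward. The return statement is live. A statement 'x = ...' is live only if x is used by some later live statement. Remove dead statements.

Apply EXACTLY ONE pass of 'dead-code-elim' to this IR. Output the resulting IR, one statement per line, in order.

Answer: y = 6
v = y + y
z = v * 1
return z

Derivation:
Applying dead-code-elim statement-by-statement:
  [8] return z  -> KEEP (return); live=['z']
  [7] t = 6  -> DEAD (t not live)
  [6] z = v * 1  -> KEEP; live=['v']
  [5] d = 3  -> DEAD (d not live)
  [4] b = 2  -> DEAD (b not live)
  [3] a = 2  -> DEAD (a not live)
  [2] v = y + y  -> KEEP; live=['y']
  [1] y = 6  -> KEEP; live=[]
Result (4 stmts):
  y = 6
  v = y + y
  z = v * 1
  return z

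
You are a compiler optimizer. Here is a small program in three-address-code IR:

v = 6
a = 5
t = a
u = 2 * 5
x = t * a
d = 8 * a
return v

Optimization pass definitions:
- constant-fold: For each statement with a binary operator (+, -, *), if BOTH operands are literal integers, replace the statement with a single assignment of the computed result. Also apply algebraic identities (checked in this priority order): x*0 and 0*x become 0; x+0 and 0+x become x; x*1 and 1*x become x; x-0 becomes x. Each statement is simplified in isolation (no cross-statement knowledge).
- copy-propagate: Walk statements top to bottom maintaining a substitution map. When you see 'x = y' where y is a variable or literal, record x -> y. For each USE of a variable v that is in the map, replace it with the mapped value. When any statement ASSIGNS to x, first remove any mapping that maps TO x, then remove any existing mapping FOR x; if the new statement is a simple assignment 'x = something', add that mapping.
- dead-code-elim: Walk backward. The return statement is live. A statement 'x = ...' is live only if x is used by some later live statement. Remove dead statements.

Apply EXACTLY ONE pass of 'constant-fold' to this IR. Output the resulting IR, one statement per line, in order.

Answer: v = 6
a = 5
t = a
u = 10
x = t * a
d = 8 * a
return v

Derivation:
Applying constant-fold statement-by-statement:
  [1] v = 6  (unchanged)
  [2] a = 5  (unchanged)
  [3] t = a  (unchanged)
  [4] u = 2 * 5  -> u = 10
  [5] x = t * a  (unchanged)
  [6] d = 8 * a  (unchanged)
  [7] return v  (unchanged)
Result (7 stmts):
  v = 6
  a = 5
  t = a
  u = 10
  x = t * a
  d = 8 * a
  return v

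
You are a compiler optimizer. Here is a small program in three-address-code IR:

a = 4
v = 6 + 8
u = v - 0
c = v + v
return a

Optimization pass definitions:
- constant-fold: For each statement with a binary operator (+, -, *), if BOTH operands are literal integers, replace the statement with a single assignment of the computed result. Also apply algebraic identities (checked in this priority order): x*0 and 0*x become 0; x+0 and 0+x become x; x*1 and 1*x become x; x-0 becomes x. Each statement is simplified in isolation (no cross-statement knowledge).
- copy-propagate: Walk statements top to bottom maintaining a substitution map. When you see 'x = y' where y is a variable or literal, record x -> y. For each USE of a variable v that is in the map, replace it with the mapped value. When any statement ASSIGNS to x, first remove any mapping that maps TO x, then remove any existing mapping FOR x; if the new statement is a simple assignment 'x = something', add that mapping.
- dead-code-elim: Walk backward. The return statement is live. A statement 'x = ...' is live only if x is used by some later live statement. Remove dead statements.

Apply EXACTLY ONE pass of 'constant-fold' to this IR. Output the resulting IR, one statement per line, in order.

Applying constant-fold statement-by-statement:
  [1] a = 4  (unchanged)
  [2] v = 6 + 8  -> v = 14
  [3] u = v - 0  -> u = v
  [4] c = v + v  (unchanged)
  [5] return a  (unchanged)
Result (5 stmts):
  a = 4
  v = 14
  u = v
  c = v + v
  return a

Answer: a = 4
v = 14
u = v
c = v + v
return a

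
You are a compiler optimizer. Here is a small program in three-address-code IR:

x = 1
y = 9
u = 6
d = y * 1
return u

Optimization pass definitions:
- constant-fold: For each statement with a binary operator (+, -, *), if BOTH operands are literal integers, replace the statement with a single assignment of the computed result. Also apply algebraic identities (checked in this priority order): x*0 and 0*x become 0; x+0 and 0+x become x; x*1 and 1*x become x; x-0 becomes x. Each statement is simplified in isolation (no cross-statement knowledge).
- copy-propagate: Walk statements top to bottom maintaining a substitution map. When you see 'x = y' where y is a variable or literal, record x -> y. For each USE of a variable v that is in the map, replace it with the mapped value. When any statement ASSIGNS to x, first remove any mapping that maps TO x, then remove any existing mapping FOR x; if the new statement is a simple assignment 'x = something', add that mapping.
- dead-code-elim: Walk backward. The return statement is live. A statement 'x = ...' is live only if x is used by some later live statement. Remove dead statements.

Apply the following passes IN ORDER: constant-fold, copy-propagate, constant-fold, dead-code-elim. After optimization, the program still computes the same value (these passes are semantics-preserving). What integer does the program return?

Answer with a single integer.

Initial IR:
  x = 1
  y = 9
  u = 6
  d = y * 1
  return u
After constant-fold (5 stmts):
  x = 1
  y = 9
  u = 6
  d = y
  return u
After copy-propagate (5 stmts):
  x = 1
  y = 9
  u = 6
  d = 9
  return 6
After constant-fold (5 stmts):
  x = 1
  y = 9
  u = 6
  d = 9
  return 6
After dead-code-elim (1 stmts):
  return 6
Evaluate:
  x = 1  =>  x = 1
  y = 9  =>  y = 9
  u = 6  =>  u = 6
  d = y * 1  =>  d = 9
  return u = 6

Answer: 6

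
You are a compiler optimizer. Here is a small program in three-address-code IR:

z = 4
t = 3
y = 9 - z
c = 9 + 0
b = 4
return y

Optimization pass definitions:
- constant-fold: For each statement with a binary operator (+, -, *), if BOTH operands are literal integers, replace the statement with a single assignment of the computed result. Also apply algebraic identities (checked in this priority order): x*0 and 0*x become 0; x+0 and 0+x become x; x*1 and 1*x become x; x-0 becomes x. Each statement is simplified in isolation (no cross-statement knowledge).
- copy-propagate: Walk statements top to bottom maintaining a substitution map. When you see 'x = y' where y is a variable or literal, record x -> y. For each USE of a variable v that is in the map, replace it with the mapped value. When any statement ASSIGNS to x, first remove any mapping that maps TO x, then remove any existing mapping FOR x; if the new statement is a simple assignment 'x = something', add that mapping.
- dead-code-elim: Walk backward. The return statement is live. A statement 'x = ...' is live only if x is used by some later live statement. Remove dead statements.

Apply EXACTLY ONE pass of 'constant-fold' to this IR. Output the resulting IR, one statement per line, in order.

Answer: z = 4
t = 3
y = 9 - z
c = 9
b = 4
return y

Derivation:
Applying constant-fold statement-by-statement:
  [1] z = 4  (unchanged)
  [2] t = 3  (unchanged)
  [3] y = 9 - z  (unchanged)
  [4] c = 9 + 0  -> c = 9
  [5] b = 4  (unchanged)
  [6] return y  (unchanged)
Result (6 stmts):
  z = 4
  t = 3
  y = 9 - z
  c = 9
  b = 4
  return y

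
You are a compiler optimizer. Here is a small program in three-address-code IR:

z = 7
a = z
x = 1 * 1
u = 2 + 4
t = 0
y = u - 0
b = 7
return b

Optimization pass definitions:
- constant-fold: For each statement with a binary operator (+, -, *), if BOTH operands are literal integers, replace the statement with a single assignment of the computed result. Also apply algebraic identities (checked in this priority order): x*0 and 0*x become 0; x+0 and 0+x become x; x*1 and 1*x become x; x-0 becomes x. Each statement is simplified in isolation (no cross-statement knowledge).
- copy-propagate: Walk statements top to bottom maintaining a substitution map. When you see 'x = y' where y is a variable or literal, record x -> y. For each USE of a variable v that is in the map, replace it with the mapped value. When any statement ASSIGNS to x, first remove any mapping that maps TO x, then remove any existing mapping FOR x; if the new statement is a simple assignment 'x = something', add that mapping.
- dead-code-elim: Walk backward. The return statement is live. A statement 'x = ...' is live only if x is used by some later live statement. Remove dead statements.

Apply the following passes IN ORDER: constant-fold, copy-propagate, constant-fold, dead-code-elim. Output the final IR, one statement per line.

Answer: return 7

Derivation:
Initial IR:
  z = 7
  a = z
  x = 1 * 1
  u = 2 + 4
  t = 0
  y = u - 0
  b = 7
  return b
After constant-fold (8 stmts):
  z = 7
  a = z
  x = 1
  u = 6
  t = 0
  y = u
  b = 7
  return b
After copy-propagate (8 stmts):
  z = 7
  a = 7
  x = 1
  u = 6
  t = 0
  y = 6
  b = 7
  return 7
After constant-fold (8 stmts):
  z = 7
  a = 7
  x = 1
  u = 6
  t = 0
  y = 6
  b = 7
  return 7
After dead-code-elim (1 stmts):
  return 7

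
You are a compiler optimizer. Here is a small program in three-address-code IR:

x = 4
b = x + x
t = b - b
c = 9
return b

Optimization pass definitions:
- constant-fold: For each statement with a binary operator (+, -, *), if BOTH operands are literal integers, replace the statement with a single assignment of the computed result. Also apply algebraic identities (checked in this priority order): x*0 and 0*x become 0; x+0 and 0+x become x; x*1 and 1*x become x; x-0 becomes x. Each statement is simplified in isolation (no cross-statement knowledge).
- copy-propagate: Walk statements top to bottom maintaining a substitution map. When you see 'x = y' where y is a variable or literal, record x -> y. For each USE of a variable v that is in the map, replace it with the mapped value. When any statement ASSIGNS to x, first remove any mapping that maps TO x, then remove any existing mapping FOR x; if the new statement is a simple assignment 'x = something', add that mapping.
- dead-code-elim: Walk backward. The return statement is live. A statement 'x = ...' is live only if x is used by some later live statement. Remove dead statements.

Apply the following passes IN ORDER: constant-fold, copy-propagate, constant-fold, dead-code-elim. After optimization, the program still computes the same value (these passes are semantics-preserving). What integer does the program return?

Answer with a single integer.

Answer: 8

Derivation:
Initial IR:
  x = 4
  b = x + x
  t = b - b
  c = 9
  return b
After constant-fold (5 stmts):
  x = 4
  b = x + x
  t = b - b
  c = 9
  return b
After copy-propagate (5 stmts):
  x = 4
  b = 4 + 4
  t = b - b
  c = 9
  return b
After constant-fold (5 stmts):
  x = 4
  b = 8
  t = b - b
  c = 9
  return b
After dead-code-elim (2 stmts):
  b = 8
  return b
Evaluate:
  x = 4  =>  x = 4
  b = x + x  =>  b = 8
  t = b - b  =>  t = 0
  c = 9  =>  c = 9
  return b = 8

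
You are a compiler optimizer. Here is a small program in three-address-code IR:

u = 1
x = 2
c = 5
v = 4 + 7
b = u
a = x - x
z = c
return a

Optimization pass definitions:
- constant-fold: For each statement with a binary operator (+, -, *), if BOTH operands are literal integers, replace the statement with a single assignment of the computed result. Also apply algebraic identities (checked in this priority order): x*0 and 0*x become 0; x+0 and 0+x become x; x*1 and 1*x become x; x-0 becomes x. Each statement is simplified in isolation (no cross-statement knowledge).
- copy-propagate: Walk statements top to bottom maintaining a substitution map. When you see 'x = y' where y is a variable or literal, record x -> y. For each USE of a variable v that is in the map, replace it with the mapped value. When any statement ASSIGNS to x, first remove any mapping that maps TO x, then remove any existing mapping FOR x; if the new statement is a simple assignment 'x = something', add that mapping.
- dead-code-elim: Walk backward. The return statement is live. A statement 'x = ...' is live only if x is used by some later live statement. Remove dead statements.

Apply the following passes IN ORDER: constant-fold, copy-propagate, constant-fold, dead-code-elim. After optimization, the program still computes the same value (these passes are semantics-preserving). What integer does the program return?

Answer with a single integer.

Answer: 0

Derivation:
Initial IR:
  u = 1
  x = 2
  c = 5
  v = 4 + 7
  b = u
  a = x - x
  z = c
  return a
After constant-fold (8 stmts):
  u = 1
  x = 2
  c = 5
  v = 11
  b = u
  a = x - x
  z = c
  return a
After copy-propagate (8 stmts):
  u = 1
  x = 2
  c = 5
  v = 11
  b = 1
  a = 2 - 2
  z = 5
  return a
After constant-fold (8 stmts):
  u = 1
  x = 2
  c = 5
  v = 11
  b = 1
  a = 0
  z = 5
  return a
After dead-code-elim (2 stmts):
  a = 0
  return a
Evaluate:
  u = 1  =>  u = 1
  x = 2  =>  x = 2
  c = 5  =>  c = 5
  v = 4 + 7  =>  v = 11
  b = u  =>  b = 1
  a = x - x  =>  a = 0
  z = c  =>  z = 5
  return a = 0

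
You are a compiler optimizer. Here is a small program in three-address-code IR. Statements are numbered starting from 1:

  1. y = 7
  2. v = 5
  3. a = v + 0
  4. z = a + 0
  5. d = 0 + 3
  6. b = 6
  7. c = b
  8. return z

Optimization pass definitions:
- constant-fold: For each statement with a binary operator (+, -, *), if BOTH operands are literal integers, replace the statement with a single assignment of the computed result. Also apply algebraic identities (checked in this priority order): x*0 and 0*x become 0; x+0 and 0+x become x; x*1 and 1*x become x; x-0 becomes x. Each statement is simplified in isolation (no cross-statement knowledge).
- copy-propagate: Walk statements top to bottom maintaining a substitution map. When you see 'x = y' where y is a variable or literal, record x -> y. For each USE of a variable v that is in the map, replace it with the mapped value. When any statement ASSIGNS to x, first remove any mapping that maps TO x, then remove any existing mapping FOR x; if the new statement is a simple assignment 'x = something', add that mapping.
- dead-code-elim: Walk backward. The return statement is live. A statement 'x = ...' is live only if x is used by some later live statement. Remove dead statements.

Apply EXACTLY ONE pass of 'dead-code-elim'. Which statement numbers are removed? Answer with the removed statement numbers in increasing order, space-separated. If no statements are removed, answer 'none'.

Answer: 1 5 6 7

Derivation:
Backward liveness scan:
Stmt 1 'y = 7': DEAD (y not in live set [])
Stmt 2 'v = 5': KEEP (v is live); live-in = []
Stmt 3 'a = v + 0': KEEP (a is live); live-in = ['v']
Stmt 4 'z = a + 0': KEEP (z is live); live-in = ['a']
Stmt 5 'd = 0 + 3': DEAD (d not in live set ['z'])
Stmt 6 'b = 6': DEAD (b not in live set ['z'])
Stmt 7 'c = b': DEAD (c not in live set ['z'])
Stmt 8 'return z': KEEP (return); live-in = ['z']
Removed statement numbers: [1, 5, 6, 7]
Surviving IR:
  v = 5
  a = v + 0
  z = a + 0
  return z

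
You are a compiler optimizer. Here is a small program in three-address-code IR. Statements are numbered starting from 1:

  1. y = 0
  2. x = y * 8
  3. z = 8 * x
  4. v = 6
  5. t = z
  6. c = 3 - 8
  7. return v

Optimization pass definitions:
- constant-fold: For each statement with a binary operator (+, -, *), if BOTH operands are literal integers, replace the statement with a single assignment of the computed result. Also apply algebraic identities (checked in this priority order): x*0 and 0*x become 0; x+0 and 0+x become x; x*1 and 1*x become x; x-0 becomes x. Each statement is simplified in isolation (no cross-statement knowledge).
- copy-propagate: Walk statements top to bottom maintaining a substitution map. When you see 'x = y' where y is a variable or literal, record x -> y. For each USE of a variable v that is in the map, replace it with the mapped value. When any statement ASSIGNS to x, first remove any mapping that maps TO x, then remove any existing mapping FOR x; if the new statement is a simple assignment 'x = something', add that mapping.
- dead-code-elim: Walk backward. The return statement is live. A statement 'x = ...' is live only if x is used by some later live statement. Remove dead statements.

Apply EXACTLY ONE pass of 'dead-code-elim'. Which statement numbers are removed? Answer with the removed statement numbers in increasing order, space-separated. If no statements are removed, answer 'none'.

Answer: 1 2 3 5 6

Derivation:
Backward liveness scan:
Stmt 1 'y = 0': DEAD (y not in live set [])
Stmt 2 'x = y * 8': DEAD (x not in live set [])
Stmt 3 'z = 8 * x': DEAD (z not in live set [])
Stmt 4 'v = 6': KEEP (v is live); live-in = []
Stmt 5 't = z': DEAD (t not in live set ['v'])
Stmt 6 'c = 3 - 8': DEAD (c not in live set ['v'])
Stmt 7 'return v': KEEP (return); live-in = ['v']
Removed statement numbers: [1, 2, 3, 5, 6]
Surviving IR:
  v = 6
  return v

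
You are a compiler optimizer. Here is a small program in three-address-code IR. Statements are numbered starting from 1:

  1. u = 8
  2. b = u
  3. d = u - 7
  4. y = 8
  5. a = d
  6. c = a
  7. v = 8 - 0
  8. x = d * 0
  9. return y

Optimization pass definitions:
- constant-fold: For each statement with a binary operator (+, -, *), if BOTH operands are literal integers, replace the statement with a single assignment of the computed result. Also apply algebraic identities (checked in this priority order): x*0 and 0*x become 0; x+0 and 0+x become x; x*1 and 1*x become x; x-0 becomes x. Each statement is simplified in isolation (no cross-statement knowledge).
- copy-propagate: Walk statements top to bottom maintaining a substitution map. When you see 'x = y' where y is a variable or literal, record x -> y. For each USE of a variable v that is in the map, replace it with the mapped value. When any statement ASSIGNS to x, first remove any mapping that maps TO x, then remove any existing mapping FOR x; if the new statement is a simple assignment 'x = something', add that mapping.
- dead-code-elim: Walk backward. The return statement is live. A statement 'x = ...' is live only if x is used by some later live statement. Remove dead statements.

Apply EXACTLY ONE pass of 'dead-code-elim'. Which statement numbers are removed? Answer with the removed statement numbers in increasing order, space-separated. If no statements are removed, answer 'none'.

Backward liveness scan:
Stmt 1 'u = 8': DEAD (u not in live set [])
Stmt 2 'b = u': DEAD (b not in live set [])
Stmt 3 'd = u - 7': DEAD (d not in live set [])
Stmt 4 'y = 8': KEEP (y is live); live-in = []
Stmt 5 'a = d': DEAD (a not in live set ['y'])
Stmt 6 'c = a': DEAD (c not in live set ['y'])
Stmt 7 'v = 8 - 0': DEAD (v not in live set ['y'])
Stmt 8 'x = d * 0': DEAD (x not in live set ['y'])
Stmt 9 'return y': KEEP (return); live-in = ['y']
Removed statement numbers: [1, 2, 3, 5, 6, 7, 8]
Surviving IR:
  y = 8
  return y

Answer: 1 2 3 5 6 7 8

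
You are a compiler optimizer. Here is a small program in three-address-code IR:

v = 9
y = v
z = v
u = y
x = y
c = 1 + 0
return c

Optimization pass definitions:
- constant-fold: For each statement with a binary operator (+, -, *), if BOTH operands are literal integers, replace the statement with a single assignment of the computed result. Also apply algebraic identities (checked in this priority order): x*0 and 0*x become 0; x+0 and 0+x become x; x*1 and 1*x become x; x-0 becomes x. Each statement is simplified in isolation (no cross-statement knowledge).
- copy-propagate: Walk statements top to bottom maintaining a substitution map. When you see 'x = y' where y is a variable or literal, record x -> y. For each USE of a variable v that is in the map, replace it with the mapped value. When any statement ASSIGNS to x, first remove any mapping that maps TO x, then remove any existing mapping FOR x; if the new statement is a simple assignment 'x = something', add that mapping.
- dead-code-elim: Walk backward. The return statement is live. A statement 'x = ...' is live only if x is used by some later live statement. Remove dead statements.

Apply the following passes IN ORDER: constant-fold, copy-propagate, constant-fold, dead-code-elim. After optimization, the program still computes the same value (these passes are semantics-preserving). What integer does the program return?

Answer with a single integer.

Initial IR:
  v = 9
  y = v
  z = v
  u = y
  x = y
  c = 1 + 0
  return c
After constant-fold (7 stmts):
  v = 9
  y = v
  z = v
  u = y
  x = y
  c = 1
  return c
After copy-propagate (7 stmts):
  v = 9
  y = 9
  z = 9
  u = 9
  x = 9
  c = 1
  return 1
After constant-fold (7 stmts):
  v = 9
  y = 9
  z = 9
  u = 9
  x = 9
  c = 1
  return 1
After dead-code-elim (1 stmts):
  return 1
Evaluate:
  v = 9  =>  v = 9
  y = v  =>  y = 9
  z = v  =>  z = 9
  u = y  =>  u = 9
  x = y  =>  x = 9
  c = 1 + 0  =>  c = 1
  return c = 1

Answer: 1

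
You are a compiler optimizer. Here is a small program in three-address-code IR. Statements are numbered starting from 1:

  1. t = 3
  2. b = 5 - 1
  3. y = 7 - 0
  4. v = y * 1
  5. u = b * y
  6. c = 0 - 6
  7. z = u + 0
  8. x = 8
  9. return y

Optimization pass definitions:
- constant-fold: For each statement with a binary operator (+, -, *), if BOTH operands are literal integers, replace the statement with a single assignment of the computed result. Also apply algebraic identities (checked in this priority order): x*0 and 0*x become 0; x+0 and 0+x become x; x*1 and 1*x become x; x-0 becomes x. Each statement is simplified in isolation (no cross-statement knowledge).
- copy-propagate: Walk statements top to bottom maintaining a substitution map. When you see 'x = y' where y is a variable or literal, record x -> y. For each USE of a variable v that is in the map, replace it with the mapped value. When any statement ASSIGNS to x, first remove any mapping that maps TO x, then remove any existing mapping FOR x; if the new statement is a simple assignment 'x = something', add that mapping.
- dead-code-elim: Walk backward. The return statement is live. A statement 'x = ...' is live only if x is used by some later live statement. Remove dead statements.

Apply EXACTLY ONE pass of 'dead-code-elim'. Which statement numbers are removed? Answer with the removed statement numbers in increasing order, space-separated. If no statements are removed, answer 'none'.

Backward liveness scan:
Stmt 1 't = 3': DEAD (t not in live set [])
Stmt 2 'b = 5 - 1': DEAD (b not in live set [])
Stmt 3 'y = 7 - 0': KEEP (y is live); live-in = []
Stmt 4 'v = y * 1': DEAD (v not in live set ['y'])
Stmt 5 'u = b * y': DEAD (u not in live set ['y'])
Stmt 6 'c = 0 - 6': DEAD (c not in live set ['y'])
Stmt 7 'z = u + 0': DEAD (z not in live set ['y'])
Stmt 8 'x = 8': DEAD (x not in live set ['y'])
Stmt 9 'return y': KEEP (return); live-in = ['y']
Removed statement numbers: [1, 2, 4, 5, 6, 7, 8]
Surviving IR:
  y = 7 - 0
  return y

Answer: 1 2 4 5 6 7 8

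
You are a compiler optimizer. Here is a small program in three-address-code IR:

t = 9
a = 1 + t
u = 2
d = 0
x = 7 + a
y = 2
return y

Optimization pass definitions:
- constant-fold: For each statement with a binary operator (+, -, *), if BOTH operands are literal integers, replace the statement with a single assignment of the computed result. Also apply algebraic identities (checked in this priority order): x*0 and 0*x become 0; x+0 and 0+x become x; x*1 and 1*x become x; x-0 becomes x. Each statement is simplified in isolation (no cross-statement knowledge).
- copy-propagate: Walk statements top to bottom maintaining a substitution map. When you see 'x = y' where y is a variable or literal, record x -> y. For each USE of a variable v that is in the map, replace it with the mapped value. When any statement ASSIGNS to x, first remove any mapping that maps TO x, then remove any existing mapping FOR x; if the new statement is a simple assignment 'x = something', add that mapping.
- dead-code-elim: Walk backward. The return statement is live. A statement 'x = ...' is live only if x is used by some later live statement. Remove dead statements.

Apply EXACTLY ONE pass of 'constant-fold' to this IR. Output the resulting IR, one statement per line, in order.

Applying constant-fold statement-by-statement:
  [1] t = 9  (unchanged)
  [2] a = 1 + t  (unchanged)
  [3] u = 2  (unchanged)
  [4] d = 0  (unchanged)
  [5] x = 7 + a  (unchanged)
  [6] y = 2  (unchanged)
  [7] return y  (unchanged)
Result (7 stmts):
  t = 9
  a = 1 + t
  u = 2
  d = 0
  x = 7 + a
  y = 2
  return y

Answer: t = 9
a = 1 + t
u = 2
d = 0
x = 7 + a
y = 2
return y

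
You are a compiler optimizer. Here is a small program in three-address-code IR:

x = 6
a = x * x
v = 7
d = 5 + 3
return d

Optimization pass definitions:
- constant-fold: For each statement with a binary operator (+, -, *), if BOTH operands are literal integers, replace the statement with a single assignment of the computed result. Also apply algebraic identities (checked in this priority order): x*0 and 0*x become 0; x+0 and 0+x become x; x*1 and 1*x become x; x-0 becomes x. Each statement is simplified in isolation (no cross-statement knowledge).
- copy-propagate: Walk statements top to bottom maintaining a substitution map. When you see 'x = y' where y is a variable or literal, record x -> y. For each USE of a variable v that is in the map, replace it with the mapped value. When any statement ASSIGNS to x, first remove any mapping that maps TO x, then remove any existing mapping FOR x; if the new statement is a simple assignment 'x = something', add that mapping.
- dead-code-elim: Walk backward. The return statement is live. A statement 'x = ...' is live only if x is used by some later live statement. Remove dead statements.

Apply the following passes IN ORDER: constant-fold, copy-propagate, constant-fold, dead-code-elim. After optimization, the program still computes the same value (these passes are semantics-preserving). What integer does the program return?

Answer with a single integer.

Answer: 8

Derivation:
Initial IR:
  x = 6
  a = x * x
  v = 7
  d = 5 + 3
  return d
After constant-fold (5 stmts):
  x = 6
  a = x * x
  v = 7
  d = 8
  return d
After copy-propagate (5 stmts):
  x = 6
  a = 6 * 6
  v = 7
  d = 8
  return 8
After constant-fold (5 stmts):
  x = 6
  a = 36
  v = 7
  d = 8
  return 8
After dead-code-elim (1 stmts):
  return 8
Evaluate:
  x = 6  =>  x = 6
  a = x * x  =>  a = 36
  v = 7  =>  v = 7
  d = 5 + 3  =>  d = 8
  return d = 8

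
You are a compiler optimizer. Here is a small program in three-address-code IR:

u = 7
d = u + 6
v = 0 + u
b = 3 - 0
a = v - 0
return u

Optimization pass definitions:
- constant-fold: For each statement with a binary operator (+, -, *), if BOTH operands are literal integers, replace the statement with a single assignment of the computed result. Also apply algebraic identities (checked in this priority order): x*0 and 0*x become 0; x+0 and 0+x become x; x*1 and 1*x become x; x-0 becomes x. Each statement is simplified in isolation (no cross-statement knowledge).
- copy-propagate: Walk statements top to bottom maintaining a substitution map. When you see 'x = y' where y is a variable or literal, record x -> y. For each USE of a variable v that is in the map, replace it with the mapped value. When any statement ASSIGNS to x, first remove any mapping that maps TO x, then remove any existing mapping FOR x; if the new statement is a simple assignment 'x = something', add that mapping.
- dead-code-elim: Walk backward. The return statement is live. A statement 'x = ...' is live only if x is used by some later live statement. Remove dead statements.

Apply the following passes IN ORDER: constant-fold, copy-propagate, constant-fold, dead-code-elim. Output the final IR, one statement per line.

Initial IR:
  u = 7
  d = u + 6
  v = 0 + u
  b = 3 - 0
  a = v - 0
  return u
After constant-fold (6 stmts):
  u = 7
  d = u + 6
  v = u
  b = 3
  a = v
  return u
After copy-propagate (6 stmts):
  u = 7
  d = 7 + 6
  v = 7
  b = 3
  a = 7
  return 7
After constant-fold (6 stmts):
  u = 7
  d = 13
  v = 7
  b = 3
  a = 7
  return 7
After dead-code-elim (1 stmts):
  return 7

Answer: return 7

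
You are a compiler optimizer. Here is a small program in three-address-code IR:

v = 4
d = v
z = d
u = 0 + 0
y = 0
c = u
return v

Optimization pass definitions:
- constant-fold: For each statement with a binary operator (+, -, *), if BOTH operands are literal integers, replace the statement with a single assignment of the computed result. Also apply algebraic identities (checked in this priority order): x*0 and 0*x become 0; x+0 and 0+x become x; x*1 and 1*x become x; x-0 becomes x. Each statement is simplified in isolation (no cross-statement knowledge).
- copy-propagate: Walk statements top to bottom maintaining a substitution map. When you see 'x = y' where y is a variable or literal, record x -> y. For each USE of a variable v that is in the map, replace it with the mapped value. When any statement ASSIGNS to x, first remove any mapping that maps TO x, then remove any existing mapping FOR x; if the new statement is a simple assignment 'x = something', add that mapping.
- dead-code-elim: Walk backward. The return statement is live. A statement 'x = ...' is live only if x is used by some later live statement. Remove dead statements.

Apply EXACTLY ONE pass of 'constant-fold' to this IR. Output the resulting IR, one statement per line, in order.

Applying constant-fold statement-by-statement:
  [1] v = 4  (unchanged)
  [2] d = v  (unchanged)
  [3] z = d  (unchanged)
  [4] u = 0 + 0  -> u = 0
  [5] y = 0  (unchanged)
  [6] c = u  (unchanged)
  [7] return v  (unchanged)
Result (7 stmts):
  v = 4
  d = v
  z = d
  u = 0
  y = 0
  c = u
  return v

Answer: v = 4
d = v
z = d
u = 0
y = 0
c = u
return v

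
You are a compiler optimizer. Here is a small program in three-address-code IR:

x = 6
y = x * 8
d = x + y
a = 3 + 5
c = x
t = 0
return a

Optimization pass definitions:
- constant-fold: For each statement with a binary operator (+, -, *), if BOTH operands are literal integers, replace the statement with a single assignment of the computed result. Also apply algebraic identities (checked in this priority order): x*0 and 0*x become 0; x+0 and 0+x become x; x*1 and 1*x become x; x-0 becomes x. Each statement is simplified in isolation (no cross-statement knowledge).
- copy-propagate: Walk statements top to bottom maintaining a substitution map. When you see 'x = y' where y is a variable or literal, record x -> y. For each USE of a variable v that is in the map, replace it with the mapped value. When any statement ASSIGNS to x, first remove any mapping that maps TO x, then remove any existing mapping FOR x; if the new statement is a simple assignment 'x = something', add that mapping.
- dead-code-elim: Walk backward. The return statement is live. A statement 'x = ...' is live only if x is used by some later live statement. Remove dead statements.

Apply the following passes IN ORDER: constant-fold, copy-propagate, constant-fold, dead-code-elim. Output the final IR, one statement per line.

Initial IR:
  x = 6
  y = x * 8
  d = x + y
  a = 3 + 5
  c = x
  t = 0
  return a
After constant-fold (7 stmts):
  x = 6
  y = x * 8
  d = x + y
  a = 8
  c = x
  t = 0
  return a
After copy-propagate (7 stmts):
  x = 6
  y = 6 * 8
  d = 6 + y
  a = 8
  c = 6
  t = 0
  return 8
After constant-fold (7 stmts):
  x = 6
  y = 48
  d = 6 + y
  a = 8
  c = 6
  t = 0
  return 8
After dead-code-elim (1 stmts):
  return 8

Answer: return 8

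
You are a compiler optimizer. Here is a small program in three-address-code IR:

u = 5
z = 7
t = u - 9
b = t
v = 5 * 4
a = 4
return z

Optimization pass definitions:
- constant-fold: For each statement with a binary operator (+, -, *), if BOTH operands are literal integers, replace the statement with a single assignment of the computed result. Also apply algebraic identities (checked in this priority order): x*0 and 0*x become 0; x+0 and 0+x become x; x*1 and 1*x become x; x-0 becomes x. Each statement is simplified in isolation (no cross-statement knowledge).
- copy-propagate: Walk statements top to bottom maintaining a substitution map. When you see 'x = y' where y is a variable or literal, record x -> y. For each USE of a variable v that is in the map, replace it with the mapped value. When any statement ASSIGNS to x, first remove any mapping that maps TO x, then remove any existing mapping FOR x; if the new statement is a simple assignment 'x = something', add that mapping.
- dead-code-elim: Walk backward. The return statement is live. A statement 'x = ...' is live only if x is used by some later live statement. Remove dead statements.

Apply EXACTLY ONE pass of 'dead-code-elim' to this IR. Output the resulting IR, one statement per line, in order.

Answer: z = 7
return z

Derivation:
Applying dead-code-elim statement-by-statement:
  [7] return z  -> KEEP (return); live=['z']
  [6] a = 4  -> DEAD (a not live)
  [5] v = 5 * 4  -> DEAD (v not live)
  [4] b = t  -> DEAD (b not live)
  [3] t = u - 9  -> DEAD (t not live)
  [2] z = 7  -> KEEP; live=[]
  [1] u = 5  -> DEAD (u not live)
Result (2 stmts):
  z = 7
  return z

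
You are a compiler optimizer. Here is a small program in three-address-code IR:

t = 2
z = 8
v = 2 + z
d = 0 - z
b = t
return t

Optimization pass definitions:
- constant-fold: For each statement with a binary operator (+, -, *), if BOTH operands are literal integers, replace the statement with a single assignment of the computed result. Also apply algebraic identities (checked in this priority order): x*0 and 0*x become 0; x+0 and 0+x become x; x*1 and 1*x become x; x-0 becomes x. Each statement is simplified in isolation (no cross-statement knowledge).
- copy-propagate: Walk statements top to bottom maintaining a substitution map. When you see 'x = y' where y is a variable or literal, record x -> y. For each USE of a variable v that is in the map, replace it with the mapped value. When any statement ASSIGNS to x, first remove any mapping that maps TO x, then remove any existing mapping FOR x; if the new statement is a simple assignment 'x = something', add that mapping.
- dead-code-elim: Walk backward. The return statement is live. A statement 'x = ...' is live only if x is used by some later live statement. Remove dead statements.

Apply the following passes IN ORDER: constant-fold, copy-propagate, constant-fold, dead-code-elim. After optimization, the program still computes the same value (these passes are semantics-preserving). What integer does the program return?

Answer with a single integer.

Answer: 2

Derivation:
Initial IR:
  t = 2
  z = 8
  v = 2 + z
  d = 0 - z
  b = t
  return t
After constant-fold (6 stmts):
  t = 2
  z = 8
  v = 2 + z
  d = 0 - z
  b = t
  return t
After copy-propagate (6 stmts):
  t = 2
  z = 8
  v = 2 + 8
  d = 0 - 8
  b = 2
  return 2
After constant-fold (6 stmts):
  t = 2
  z = 8
  v = 10
  d = -8
  b = 2
  return 2
After dead-code-elim (1 stmts):
  return 2
Evaluate:
  t = 2  =>  t = 2
  z = 8  =>  z = 8
  v = 2 + z  =>  v = 10
  d = 0 - z  =>  d = -8
  b = t  =>  b = 2
  return t = 2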